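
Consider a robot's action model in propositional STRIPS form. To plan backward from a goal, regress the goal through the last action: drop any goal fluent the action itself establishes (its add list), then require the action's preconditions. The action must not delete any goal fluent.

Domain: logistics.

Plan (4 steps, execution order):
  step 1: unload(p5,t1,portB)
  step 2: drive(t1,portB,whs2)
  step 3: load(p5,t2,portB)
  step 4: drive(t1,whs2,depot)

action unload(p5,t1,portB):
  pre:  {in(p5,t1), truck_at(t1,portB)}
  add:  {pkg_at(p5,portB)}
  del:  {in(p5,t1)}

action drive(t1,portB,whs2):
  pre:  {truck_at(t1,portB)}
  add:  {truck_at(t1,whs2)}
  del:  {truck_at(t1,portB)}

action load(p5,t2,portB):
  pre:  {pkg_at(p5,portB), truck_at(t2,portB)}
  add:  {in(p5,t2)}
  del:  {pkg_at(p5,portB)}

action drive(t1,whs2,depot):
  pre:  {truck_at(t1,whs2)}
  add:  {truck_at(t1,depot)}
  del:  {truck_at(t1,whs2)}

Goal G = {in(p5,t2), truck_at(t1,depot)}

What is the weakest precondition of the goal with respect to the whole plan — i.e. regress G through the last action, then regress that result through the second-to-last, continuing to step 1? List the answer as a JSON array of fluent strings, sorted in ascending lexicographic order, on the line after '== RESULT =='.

Regress step by step:
  through step 4 (drive(t1,whs2,depot)): drop {truck_at(t1,depot)}, keep {in(p5,t2)}, require {truck_at(t1,whs2)}
    → {in(p5,t2), truck_at(t1,whs2)}
  through step 3 (load(p5,t2,portB)): drop {in(p5,t2)}, keep {truck_at(t1,whs2)}, require {pkg_at(p5,portB), truck_at(t2,portB)}
    → {pkg_at(p5,portB), truck_at(t1,whs2), truck_at(t2,portB)}
  through step 2 (drive(t1,portB,whs2)): drop {truck_at(t1,whs2)}, keep {pkg_at(p5,portB), truck_at(t2,portB)}, require {truck_at(t1,portB)}
    → {pkg_at(p5,portB), truck_at(t1,portB), truck_at(t2,portB)}
  through step 1 (unload(p5,t1,portB)): drop {pkg_at(p5,portB)}, keep {truck_at(t1,portB), truck_at(t2,portB)}, require {in(p5,t1), truck_at(t1,portB)}
    → {in(p5,t1), truck_at(t1,portB), truck_at(t2,portB)}

== RESULT ==
["in(p5,t1)", "truck_at(t1,portB)", "truck_at(t2,portB)"]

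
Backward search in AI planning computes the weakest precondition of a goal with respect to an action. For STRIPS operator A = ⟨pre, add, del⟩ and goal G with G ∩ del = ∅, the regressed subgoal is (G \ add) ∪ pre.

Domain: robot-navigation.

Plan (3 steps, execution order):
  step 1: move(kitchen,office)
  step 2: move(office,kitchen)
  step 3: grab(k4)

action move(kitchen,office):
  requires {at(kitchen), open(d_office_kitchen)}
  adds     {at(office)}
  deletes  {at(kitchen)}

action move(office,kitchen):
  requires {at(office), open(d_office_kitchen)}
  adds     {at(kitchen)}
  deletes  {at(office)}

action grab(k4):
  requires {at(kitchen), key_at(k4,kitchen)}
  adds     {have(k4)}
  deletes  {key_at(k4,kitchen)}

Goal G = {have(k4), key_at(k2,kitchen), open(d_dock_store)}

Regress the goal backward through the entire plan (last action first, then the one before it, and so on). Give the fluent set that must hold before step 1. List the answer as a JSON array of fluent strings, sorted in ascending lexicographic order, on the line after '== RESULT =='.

Regress step by step:
  through step 3 (grab(k4)): drop {have(k4)}, keep {key_at(k2,kitchen), open(d_dock_store)}, require {at(kitchen), key_at(k4,kitchen)}
    → {at(kitchen), key_at(k2,kitchen), key_at(k4,kitchen), open(d_dock_store)}
  through step 2 (move(office,kitchen)): drop {at(kitchen)}, keep {key_at(k2,kitchen), key_at(k4,kitchen), open(d_dock_store)}, require {at(office), open(d_office_kitchen)}
    → {at(office), key_at(k2,kitchen), key_at(k4,kitchen), open(d_dock_store), open(d_office_kitchen)}
  through step 1 (move(kitchen,office)): drop {at(office)}, keep {key_at(k2,kitchen), key_at(k4,kitchen), open(d_dock_store), open(d_office_kitchen)}, require {at(kitchen), open(d_office_kitchen)}
    → {at(kitchen), key_at(k2,kitchen), key_at(k4,kitchen), open(d_dock_store), open(d_office_kitchen)}

== RESULT ==
["at(kitchen)", "key_at(k2,kitchen)", "key_at(k4,kitchen)", "open(d_dock_store)", "open(d_office_kitchen)"]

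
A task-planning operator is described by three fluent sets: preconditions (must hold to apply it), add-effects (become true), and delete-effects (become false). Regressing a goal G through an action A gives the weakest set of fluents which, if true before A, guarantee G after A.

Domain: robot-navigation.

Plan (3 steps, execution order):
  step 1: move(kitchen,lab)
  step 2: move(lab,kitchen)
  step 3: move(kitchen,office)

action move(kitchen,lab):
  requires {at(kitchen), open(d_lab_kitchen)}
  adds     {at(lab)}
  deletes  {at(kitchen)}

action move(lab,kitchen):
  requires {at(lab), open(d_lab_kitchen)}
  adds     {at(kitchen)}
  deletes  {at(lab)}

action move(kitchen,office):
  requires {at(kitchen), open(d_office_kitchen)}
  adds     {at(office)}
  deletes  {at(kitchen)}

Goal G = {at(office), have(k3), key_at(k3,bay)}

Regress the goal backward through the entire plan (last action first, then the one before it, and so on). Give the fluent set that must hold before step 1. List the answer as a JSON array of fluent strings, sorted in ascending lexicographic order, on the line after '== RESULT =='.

Regress step by step:
  through step 3 (move(kitchen,office)): drop {at(office)}, keep {have(k3), key_at(k3,bay)}, require {at(kitchen), open(d_office_kitchen)}
    → {at(kitchen), have(k3), key_at(k3,bay), open(d_office_kitchen)}
  through step 2 (move(lab,kitchen)): drop {at(kitchen)}, keep {have(k3), key_at(k3,bay), open(d_office_kitchen)}, require {at(lab), open(d_lab_kitchen)}
    → {at(lab), have(k3), key_at(k3,bay), open(d_lab_kitchen), open(d_office_kitchen)}
  through step 1 (move(kitchen,lab)): drop {at(lab)}, keep {have(k3), key_at(k3,bay), open(d_lab_kitchen), open(d_office_kitchen)}, require {at(kitchen), open(d_lab_kitchen)}
    → {at(kitchen), have(k3), key_at(k3,bay), open(d_lab_kitchen), open(d_office_kitchen)}

== RESULT ==
["at(kitchen)", "have(k3)", "key_at(k3,bay)", "open(d_lab_kitchen)", "open(d_office_kitchen)"]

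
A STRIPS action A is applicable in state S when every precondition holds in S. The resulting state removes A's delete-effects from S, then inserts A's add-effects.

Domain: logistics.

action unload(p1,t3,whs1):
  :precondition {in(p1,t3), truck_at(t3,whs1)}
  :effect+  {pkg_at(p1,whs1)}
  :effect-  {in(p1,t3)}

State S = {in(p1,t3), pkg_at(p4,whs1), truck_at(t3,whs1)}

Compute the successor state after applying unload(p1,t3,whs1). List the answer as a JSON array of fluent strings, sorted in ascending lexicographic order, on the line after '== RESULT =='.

Progress:
  pre ⊆ S: {in(p1,t3), truck_at(t3,whs1)} ⊆ S  — applicable
  S \ del = {pkg_at(p4,whs1), truck_at(t3,whs1)}
  ∪ add   = {pkg_at(p1,whs1), pkg_at(p4,whs1), truck_at(t3,whs1)}

== RESULT ==
["pkg_at(p1,whs1)", "pkg_at(p4,whs1)", "truck_at(t3,whs1)"]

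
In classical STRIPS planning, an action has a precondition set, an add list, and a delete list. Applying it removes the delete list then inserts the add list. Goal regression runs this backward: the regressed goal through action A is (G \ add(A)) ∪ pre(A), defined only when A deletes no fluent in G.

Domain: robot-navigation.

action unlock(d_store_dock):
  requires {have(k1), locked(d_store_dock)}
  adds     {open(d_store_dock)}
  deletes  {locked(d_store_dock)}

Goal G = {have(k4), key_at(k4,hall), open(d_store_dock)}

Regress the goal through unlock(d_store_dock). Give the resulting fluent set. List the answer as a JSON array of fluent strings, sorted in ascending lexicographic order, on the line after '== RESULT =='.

Regress:
  G ∩ del = {}  (empty — regression defined)
  G \ add = {have(k4), key_at(k4,hall), open(d_store_dock)} \ {open(d_store_dock)} = {have(k4), key_at(k4,hall)}
  ∪ pre   = {have(k4), key_at(k4,hall)} ∪ {have(k1), locked(d_store_dock)}
          = {have(k1), have(k4), key_at(k4,hall), locked(d_store_dock)}

== RESULT ==
["have(k1)", "have(k4)", "key_at(k4,hall)", "locked(d_store_dock)"]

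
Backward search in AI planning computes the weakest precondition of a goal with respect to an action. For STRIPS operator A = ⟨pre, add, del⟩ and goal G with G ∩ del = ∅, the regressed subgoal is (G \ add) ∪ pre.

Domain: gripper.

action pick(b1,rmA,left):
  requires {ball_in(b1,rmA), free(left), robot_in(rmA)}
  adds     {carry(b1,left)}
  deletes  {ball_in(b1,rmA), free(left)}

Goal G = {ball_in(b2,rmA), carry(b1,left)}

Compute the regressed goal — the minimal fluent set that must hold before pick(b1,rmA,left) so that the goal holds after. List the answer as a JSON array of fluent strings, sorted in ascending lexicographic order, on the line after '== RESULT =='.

Compute (G \ add) ∪ pre:
  G ∩ del = {}  (empty — regression defined)
  G \ add = {ball_in(b2,rmA), carry(b1,left)} \ {carry(b1,left)} = {ball_in(b2,rmA)}
  ∪ pre   = {ball_in(b2,rmA)} ∪ {ball_in(b1,rmA), free(left), robot_in(rmA)}
          = {ball_in(b1,rmA), ball_in(b2,rmA), free(left), robot_in(rmA)}

== RESULT ==
["ball_in(b1,rmA)", "ball_in(b2,rmA)", "free(left)", "robot_in(rmA)"]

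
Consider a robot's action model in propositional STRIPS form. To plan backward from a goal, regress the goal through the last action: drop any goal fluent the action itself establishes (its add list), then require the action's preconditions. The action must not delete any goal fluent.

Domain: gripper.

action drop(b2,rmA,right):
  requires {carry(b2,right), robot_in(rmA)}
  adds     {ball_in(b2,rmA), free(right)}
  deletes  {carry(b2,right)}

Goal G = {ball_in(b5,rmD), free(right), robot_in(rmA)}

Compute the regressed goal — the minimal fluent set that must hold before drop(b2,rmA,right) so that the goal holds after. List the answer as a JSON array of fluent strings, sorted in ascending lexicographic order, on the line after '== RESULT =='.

Compute (G \ add) ∪ pre:
  G ∩ del = {}  (empty — regression defined)
  G \ add = {ball_in(b5,rmD), free(right), robot_in(rmA)} \ {ball_in(b2,rmA), free(right)} = {ball_in(b5,rmD), robot_in(rmA)}
  ∪ pre   = {ball_in(b5,rmD), robot_in(rmA)} ∪ {carry(b2,right), robot_in(rmA)}
          = {ball_in(b5,rmD), carry(b2,right), robot_in(rmA)}

== RESULT ==
["ball_in(b5,rmD)", "carry(b2,right)", "robot_in(rmA)"]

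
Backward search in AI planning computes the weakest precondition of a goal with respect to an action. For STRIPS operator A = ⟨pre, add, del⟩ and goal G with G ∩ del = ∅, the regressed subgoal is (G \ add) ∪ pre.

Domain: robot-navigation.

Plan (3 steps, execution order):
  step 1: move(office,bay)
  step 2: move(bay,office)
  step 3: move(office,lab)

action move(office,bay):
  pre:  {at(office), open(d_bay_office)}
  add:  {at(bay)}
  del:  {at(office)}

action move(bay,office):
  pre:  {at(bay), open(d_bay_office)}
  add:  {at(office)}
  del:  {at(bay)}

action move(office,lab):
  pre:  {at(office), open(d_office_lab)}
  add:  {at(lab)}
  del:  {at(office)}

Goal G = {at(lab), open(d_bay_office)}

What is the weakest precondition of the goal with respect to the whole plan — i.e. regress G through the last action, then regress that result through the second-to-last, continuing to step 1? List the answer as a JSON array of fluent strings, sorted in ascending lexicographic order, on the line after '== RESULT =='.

Work backward from the goal:
  through step 3 (move(office,lab)): drop {at(lab)}, keep {open(d_bay_office)}, require {at(office), open(d_office_lab)}
    → {at(office), open(d_bay_office), open(d_office_lab)}
  through step 2 (move(bay,office)): drop {at(office)}, keep {open(d_bay_office), open(d_office_lab)}, require {at(bay), open(d_bay_office)}
    → {at(bay), open(d_bay_office), open(d_office_lab)}
  through step 1 (move(office,bay)): drop {at(bay)}, keep {open(d_bay_office), open(d_office_lab)}, require {at(office), open(d_bay_office)}
    → {at(office), open(d_bay_office), open(d_office_lab)}

== RESULT ==
["at(office)", "open(d_bay_office)", "open(d_office_lab)"]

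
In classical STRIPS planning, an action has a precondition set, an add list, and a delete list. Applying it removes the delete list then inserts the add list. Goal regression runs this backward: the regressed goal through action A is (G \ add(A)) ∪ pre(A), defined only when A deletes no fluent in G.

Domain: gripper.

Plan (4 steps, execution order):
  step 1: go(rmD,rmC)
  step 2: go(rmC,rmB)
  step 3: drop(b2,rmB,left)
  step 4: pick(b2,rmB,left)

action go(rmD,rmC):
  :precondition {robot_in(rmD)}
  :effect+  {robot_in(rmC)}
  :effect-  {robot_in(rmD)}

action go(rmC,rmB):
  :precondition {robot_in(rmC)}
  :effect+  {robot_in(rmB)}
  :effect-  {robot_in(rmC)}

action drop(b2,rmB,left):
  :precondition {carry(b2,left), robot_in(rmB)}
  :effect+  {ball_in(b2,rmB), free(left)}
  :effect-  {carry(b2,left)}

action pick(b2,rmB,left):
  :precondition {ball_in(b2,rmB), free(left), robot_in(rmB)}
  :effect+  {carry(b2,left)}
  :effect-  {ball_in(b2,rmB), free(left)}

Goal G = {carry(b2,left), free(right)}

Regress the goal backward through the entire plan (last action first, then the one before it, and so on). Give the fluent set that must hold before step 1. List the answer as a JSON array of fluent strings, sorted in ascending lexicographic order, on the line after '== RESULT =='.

Regress step by step:
  through step 4 (pick(b2,rmB,left)): drop {carry(b2,left)}, keep {free(right)}, require {ball_in(b2,rmB), free(left), robot_in(rmB)}
    → {ball_in(b2,rmB), free(left), free(right), robot_in(rmB)}
  through step 3 (drop(b2,rmB,left)): drop {ball_in(b2,rmB), free(left)}, keep {free(right), robot_in(rmB)}, require {carry(b2,left), robot_in(rmB)}
    → {carry(b2,left), free(right), robot_in(rmB)}
  through step 2 (go(rmC,rmB)): drop {robot_in(rmB)}, keep {carry(b2,left), free(right)}, require {robot_in(rmC)}
    → {carry(b2,left), free(right), robot_in(rmC)}
  through step 1 (go(rmD,rmC)): drop {robot_in(rmC)}, keep {carry(b2,left), free(right)}, require {robot_in(rmD)}
    → {carry(b2,left), free(right), robot_in(rmD)}

== RESULT ==
["carry(b2,left)", "free(right)", "robot_in(rmD)"]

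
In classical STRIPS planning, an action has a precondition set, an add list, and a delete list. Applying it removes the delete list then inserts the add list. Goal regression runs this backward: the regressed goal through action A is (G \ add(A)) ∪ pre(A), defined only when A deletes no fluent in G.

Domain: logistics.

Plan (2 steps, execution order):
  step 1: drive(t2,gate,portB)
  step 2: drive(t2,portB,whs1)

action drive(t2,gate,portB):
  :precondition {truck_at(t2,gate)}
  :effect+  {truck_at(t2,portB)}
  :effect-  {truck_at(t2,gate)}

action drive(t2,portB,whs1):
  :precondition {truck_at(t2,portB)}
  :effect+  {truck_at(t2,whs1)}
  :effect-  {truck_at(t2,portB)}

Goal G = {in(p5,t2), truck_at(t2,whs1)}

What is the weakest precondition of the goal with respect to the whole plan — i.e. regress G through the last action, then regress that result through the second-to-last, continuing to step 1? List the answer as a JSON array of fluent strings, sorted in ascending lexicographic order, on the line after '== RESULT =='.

Work backward from the goal:
  through step 2 (drive(t2,portB,whs1)): drop {truck_at(t2,whs1)}, keep {in(p5,t2)}, require {truck_at(t2,portB)}
    → {in(p5,t2), truck_at(t2,portB)}
  through step 1 (drive(t2,gate,portB)): drop {truck_at(t2,portB)}, keep {in(p5,t2)}, require {truck_at(t2,gate)}
    → {in(p5,t2), truck_at(t2,gate)}

== RESULT ==
["in(p5,t2)", "truck_at(t2,gate)"]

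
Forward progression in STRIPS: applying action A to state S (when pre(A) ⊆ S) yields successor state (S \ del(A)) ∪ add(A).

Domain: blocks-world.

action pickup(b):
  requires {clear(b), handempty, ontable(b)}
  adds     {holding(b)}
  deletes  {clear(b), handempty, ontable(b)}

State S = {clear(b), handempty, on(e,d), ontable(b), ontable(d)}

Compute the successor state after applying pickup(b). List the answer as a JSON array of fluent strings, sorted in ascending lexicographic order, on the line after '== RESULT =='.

Compute (S \ del) ∪ add:
  pre ⊆ S: {clear(b), handempty, ontable(b)} ⊆ S  — applicable
  S \ del = {on(e,d), ontable(d)}
  ∪ add   = {holding(b), on(e,d), ontable(d)}

== RESULT ==
["holding(b)", "on(e,d)", "ontable(d)"]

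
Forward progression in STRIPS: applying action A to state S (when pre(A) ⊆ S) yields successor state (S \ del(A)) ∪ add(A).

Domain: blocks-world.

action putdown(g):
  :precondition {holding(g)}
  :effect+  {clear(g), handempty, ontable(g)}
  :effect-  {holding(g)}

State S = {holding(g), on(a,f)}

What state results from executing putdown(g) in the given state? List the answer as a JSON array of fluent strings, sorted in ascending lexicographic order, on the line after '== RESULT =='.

Compute (S \ del) ∪ add:
  pre ⊆ S: {holding(g)} ⊆ S  — applicable
  S \ del = {on(a,f)}
  ∪ add   = {clear(g), handempty, on(a,f), ontable(g)}

== RESULT ==
["clear(g)", "handempty", "on(a,f)", "ontable(g)"]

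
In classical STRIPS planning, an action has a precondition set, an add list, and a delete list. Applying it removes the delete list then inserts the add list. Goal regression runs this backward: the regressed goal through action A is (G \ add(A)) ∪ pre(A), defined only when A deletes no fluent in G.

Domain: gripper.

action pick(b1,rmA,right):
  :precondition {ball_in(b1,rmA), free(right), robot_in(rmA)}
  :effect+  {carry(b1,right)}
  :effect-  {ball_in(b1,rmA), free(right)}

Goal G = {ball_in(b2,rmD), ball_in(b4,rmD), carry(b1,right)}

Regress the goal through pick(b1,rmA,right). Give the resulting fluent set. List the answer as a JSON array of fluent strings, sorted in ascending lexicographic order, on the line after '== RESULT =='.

Regress:
  G ∩ del = {}  (empty — regression defined)
  G \ add = {ball_in(b2,rmD), ball_in(b4,rmD), carry(b1,right)} \ {carry(b1,right)} = {ball_in(b2,rmD), ball_in(b4,rmD)}
  ∪ pre   = {ball_in(b2,rmD), ball_in(b4,rmD)} ∪ {ball_in(b1,rmA), free(right), robot_in(rmA)}
          = {ball_in(b1,rmA), ball_in(b2,rmD), ball_in(b4,rmD), free(right), robot_in(rmA)}

== RESULT ==
["ball_in(b1,rmA)", "ball_in(b2,rmD)", "ball_in(b4,rmD)", "free(right)", "robot_in(rmA)"]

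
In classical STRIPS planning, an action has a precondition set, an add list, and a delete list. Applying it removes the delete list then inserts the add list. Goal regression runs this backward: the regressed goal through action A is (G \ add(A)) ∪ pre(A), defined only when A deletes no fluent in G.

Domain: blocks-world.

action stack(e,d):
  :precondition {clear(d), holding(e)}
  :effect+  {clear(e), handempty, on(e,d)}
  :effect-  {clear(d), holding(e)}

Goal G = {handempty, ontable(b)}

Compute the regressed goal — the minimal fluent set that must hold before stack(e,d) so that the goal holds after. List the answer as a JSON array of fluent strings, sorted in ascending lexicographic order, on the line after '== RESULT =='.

Regress:
  G ∩ del = {}  (empty — regression defined)
  G \ add = {handempty, ontable(b)} \ {clear(e), handempty, on(e,d)} = {ontable(b)}
  ∪ pre   = {ontable(b)} ∪ {clear(d), holding(e)}
          = {clear(d), holding(e), ontable(b)}

== RESULT ==
["clear(d)", "holding(e)", "ontable(b)"]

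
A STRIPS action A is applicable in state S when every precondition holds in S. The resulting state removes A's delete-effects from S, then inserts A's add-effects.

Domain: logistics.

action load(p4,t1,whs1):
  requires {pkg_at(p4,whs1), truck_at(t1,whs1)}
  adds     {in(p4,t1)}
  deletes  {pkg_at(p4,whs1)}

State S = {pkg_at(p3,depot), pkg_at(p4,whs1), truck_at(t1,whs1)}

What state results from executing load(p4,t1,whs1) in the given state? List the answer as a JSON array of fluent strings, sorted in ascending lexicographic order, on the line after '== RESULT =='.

Progress:
  pre ⊆ S: {pkg_at(p4,whs1), truck_at(t1,whs1)} ⊆ S  — applicable
  S \ del = {pkg_at(p3,depot), truck_at(t1,whs1)}
  ∪ add   = {in(p4,t1), pkg_at(p3,depot), truck_at(t1,whs1)}

== RESULT ==
["in(p4,t1)", "pkg_at(p3,depot)", "truck_at(t1,whs1)"]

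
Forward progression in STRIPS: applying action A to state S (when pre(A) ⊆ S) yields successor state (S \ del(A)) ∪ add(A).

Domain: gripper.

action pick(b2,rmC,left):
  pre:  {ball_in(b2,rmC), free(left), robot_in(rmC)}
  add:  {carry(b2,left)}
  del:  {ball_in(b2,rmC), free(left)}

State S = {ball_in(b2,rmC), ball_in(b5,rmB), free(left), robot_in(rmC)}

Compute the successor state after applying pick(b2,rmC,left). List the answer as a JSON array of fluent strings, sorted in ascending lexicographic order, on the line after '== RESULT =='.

Progress:
  pre ⊆ S: {ball_in(b2,rmC), free(left), robot_in(rmC)} ⊆ S  — applicable
  S \ del = {ball_in(b5,rmB), robot_in(rmC)}
  ∪ add   = {ball_in(b5,rmB), carry(b2,left), robot_in(rmC)}

== RESULT ==
["ball_in(b5,rmB)", "carry(b2,left)", "robot_in(rmC)"]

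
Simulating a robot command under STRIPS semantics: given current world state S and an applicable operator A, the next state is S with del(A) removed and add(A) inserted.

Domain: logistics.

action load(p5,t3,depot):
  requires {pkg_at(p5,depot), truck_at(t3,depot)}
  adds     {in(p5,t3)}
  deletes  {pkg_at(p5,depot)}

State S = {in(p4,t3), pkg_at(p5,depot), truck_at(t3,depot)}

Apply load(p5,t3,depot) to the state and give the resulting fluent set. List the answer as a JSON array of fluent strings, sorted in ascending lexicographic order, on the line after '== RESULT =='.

Compute (S \ del) ∪ add:
  pre ⊆ S: {pkg_at(p5,depot), truck_at(t3,depot)} ⊆ S  — applicable
  S \ del = {in(p4,t3), truck_at(t3,depot)}
  ∪ add   = {in(p4,t3), in(p5,t3), truck_at(t3,depot)}

== RESULT ==
["in(p4,t3)", "in(p5,t3)", "truck_at(t3,depot)"]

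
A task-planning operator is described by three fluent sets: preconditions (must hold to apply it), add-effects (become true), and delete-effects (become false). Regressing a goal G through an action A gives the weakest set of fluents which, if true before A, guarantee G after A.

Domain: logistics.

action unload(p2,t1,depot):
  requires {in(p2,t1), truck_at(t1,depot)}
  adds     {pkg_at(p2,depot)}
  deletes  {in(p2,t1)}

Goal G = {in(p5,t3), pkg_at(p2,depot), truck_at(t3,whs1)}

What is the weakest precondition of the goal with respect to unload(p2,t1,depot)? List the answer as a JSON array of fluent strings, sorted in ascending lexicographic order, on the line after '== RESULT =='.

Compute (G \ add) ∪ pre:
  G ∩ del = {}  (empty — regression defined)
  G \ add = {in(p5,t3), pkg_at(p2,depot), truck_at(t3,whs1)} \ {pkg_at(p2,depot)} = {in(p5,t3), truck_at(t3,whs1)}
  ∪ pre   = {in(p5,t3), truck_at(t3,whs1)} ∪ {in(p2,t1), truck_at(t1,depot)}
          = {in(p2,t1), in(p5,t3), truck_at(t1,depot), truck_at(t3,whs1)}

== RESULT ==
["in(p2,t1)", "in(p5,t3)", "truck_at(t1,depot)", "truck_at(t3,whs1)"]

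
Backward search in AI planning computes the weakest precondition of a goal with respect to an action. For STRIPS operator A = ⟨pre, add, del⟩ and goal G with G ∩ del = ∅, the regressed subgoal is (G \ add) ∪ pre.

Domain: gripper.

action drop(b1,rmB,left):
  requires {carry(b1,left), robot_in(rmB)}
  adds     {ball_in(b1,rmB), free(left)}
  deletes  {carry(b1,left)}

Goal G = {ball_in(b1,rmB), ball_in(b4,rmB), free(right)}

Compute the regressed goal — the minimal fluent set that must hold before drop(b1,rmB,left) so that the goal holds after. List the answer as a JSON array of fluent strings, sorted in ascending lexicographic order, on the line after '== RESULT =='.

Compute (G \ add) ∪ pre:
  G ∩ del = {}  (empty — regression defined)
  G \ add = {ball_in(b1,rmB), ball_in(b4,rmB), free(right)} \ {ball_in(b1,rmB), free(left)} = {ball_in(b4,rmB), free(right)}
  ∪ pre   = {ball_in(b4,rmB), free(right)} ∪ {carry(b1,left), robot_in(rmB)}
          = {ball_in(b4,rmB), carry(b1,left), free(right), robot_in(rmB)}

== RESULT ==
["ball_in(b4,rmB)", "carry(b1,left)", "free(right)", "robot_in(rmB)"]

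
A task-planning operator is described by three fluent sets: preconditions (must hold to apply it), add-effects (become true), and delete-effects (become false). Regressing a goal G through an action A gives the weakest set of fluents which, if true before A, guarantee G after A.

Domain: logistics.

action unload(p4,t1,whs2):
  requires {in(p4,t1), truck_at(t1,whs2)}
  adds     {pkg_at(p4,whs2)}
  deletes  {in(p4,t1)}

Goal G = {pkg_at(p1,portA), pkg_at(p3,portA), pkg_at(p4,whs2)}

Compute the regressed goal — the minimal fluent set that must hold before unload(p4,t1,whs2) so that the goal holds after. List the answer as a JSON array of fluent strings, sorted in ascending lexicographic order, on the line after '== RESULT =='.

Compute (G \ add) ∪ pre:
  G ∩ del = {}  (empty — regression defined)
  G \ add = {pkg_at(p1,portA), pkg_at(p3,portA), pkg_at(p4,whs2)} \ {pkg_at(p4,whs2)} = {pkg_at(p1,portA), pkg_at(p3,portA)}
  ∪ pre   = {pkg_at(p1,portA), pkg_at(p3,portA)} ∪ {in(p4,t1), truck_at(t1,whs2)}
          = {in(p4,t1), pkg_at(p1,portA), pkg_at(p3,portA), truck_at(t1,whs2)}

== RESULT ==
["in(p4,t1)", "pkg_at(p1,portA)", "pkg_at(p3,portA)", "truck_at(t1,whs2)"]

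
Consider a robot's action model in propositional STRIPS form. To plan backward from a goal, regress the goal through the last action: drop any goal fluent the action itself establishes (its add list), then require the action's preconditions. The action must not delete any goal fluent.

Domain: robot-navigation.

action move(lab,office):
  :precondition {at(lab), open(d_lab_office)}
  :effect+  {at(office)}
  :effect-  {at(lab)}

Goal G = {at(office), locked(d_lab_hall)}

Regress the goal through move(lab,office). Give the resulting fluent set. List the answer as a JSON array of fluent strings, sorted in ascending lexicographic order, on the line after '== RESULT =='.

Compute (G \ add) ∪ pre:
  G ∩ del = {}  (empty — regression defined)
  G \ add = {at(office), locked(d_lab_hall)} \ {at(office)} = {locked(d_lab_hall)}
  ∪ pre   = {locked(d_lab_hall)} ∪ {at(lab), open(d_lab_office)}
          = {at(lab), locked(d_lab_hall), open(d_lab_office)}

== RESULT ==
["at(lab)", "locked(d_lab_hall)", "open(d_lab_office)"]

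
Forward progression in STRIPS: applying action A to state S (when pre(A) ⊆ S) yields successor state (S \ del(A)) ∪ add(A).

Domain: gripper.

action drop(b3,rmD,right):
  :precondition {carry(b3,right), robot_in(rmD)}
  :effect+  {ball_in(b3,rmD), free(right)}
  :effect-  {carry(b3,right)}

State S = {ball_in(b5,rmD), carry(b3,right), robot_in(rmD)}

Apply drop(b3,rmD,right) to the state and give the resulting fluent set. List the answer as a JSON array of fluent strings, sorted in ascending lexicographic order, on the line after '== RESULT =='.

Compute (S \ del) ∪ add:
  pre ⊆ S: {carry(b3,right), robot_in(rmD)} ⊆ S  — applicable
  S \ del = {ball_in(b5,rmD), robot_in(rmD)}
  ∪ add   = {ball_in(b3,rmD), ball_in(b5,rmD), free(right), robot_in(rmD)}

== RESULT ==
["ball_in(b3,rmD)", "ball_in(b5,rmD)", "free(right)", "robot_in(rmD)"]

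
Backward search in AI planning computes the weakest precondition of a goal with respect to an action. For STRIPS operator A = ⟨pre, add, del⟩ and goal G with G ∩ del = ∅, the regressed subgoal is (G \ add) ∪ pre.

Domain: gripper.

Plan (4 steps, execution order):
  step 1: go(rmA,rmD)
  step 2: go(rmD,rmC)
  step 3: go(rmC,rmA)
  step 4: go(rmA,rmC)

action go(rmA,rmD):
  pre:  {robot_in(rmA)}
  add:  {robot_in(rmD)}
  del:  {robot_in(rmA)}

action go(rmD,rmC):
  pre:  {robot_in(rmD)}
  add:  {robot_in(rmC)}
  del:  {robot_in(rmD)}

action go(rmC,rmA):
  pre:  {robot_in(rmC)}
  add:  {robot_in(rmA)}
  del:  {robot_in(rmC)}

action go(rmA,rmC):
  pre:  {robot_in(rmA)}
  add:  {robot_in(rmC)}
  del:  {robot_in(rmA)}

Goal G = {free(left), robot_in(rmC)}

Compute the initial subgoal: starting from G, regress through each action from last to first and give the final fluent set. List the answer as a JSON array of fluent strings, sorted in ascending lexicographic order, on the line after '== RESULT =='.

Work backward from the goal:
  through step 4 (go(rmA,rmC)): drop {robot_in(rmC)}, keep {free(left)}, require {robot_in(rmA)}
    → {free(left), robot_in(rmA)}
  through step 3 (go(rmC,rmA)): drop {robot_in(rmA)}, keep {free(left)}, require {robot_in(rmC)}
    → {free(left), robot_in(rmC)}
  through step 2 (go(rmD,rmC)): drop {robot_in(rmC)}, keep {free(left)}, require {robot_in(rmD)}
    → {free(left), robot_in(rmD)}
  through step 1 (go(rmA,rmD)): drop {robot_in(rmD)}, keep {free(left)}, require {robot_in(rmA)}
    → {free(left), robot_in(rmA)}

== RESULT ==
["free(left)", "robot_in(rmA)"]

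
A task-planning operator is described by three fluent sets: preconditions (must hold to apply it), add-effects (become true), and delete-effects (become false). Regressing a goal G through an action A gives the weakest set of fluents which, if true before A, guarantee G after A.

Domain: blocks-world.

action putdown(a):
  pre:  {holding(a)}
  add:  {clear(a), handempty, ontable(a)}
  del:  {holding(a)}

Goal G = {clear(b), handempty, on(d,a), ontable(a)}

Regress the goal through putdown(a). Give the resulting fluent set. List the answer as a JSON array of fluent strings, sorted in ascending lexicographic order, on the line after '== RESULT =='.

Compute (G \ add) ∪ pre:
  G ∩ del = {}  (empty — regression defined)
  G \ add = {clear(b), handempty, on(d,a), ontable(a)} \ {clear(a), handempty, ontable(a)} = {clear(b), on(d,a)}
  ∪ pre   = {clear(b), on(d,a)} ∪ {holding(a)}
          = {clear(b), holding(a), on(d,a)}

== RESULT ==
["clear(b)", "holding(a)", "on(d,a)"]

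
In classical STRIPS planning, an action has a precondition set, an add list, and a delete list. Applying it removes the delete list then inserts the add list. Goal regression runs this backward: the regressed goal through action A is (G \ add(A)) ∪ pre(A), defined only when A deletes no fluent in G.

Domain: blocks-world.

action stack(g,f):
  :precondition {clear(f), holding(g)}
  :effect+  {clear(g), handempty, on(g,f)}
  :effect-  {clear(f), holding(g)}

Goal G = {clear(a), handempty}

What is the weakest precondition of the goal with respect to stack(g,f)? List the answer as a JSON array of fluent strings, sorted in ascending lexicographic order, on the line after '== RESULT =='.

Regress:
  G ∩ del = {}  (empty — regression defined)
  G \ add = {clear(a), handempty} \ {clear(g), handempty, on(g,f)} = {clear(a)}
  ∪ pre   = {clear(a)} ∪ {clear(f), holding(g)}
          = {clear(a), clear(f), holding(g)}

== RESULT ==
["clear(a)", "clear(f)", "holding(g)"]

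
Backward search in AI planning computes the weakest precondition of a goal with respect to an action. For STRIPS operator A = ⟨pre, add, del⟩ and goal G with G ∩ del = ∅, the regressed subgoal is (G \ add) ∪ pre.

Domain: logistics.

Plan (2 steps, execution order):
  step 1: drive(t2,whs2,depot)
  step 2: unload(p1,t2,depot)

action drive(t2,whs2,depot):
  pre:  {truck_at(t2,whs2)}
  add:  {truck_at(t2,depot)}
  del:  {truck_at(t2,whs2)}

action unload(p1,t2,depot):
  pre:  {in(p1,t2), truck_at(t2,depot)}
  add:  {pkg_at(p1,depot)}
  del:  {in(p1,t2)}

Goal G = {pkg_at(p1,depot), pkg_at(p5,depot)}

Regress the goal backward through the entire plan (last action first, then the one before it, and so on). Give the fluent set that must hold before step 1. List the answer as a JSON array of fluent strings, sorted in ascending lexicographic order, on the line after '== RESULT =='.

Work backward from the goal:
  through step 2 (unload(p1,t2,depot)): drop {pkg_at(p1,depot)}, keep {pkg_at(p5,depot)}, require {in(p1,t2), truck_at(t2,depot)}
    → {in(p1,t2), pkg_at(p5,depot), truck_at(t2,depot)}
  through step 1 (drive(t2,whs2,depot)): drop {truck_at(t2,depot)}, keep {in(p1,t2), pkg_at(p5,depot)}, require {truck_at(t2,whs2)}
    → {in(p1,t2), pkg_at(p5,depot), truck_at(t2,whs2)}

== RESULT ==
["in(p1,t2)", "pkg_at(p5,depot)", "truck_at(t2,whs2)"]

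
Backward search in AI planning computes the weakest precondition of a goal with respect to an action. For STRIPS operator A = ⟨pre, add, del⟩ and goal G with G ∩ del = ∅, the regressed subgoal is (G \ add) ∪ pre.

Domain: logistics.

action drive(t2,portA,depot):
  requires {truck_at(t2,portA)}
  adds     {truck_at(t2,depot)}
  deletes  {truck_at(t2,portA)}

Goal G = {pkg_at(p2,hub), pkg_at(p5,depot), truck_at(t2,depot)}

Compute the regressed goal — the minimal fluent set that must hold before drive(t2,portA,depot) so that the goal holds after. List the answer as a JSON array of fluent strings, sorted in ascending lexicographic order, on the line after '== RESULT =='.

Compute (G \ add) ∪ pre:
  G ∩ del = {}  (empty — regression defined)
  G \ add = {pkg_at(p2,hub), pkg_at(p5,depot), truck_at(t2,depot)} \ {truck_at(t2,depot)} = {pkg_at(p2,hub), pkg_at(p5,depot)}
  ∪ pre   = {pkg_at(p2,hub), pkg_at(p5,depot)} ∪ {truck_at(t2,portA)}
          = {pkg_at(p2,hub), pkg_at(p5,depot), truck_at(t2,portA)}

== RESULT ==
["pkg_at(p2,hub)", "pkg_at(p5,depot)", "truck_at(t2,portA)"]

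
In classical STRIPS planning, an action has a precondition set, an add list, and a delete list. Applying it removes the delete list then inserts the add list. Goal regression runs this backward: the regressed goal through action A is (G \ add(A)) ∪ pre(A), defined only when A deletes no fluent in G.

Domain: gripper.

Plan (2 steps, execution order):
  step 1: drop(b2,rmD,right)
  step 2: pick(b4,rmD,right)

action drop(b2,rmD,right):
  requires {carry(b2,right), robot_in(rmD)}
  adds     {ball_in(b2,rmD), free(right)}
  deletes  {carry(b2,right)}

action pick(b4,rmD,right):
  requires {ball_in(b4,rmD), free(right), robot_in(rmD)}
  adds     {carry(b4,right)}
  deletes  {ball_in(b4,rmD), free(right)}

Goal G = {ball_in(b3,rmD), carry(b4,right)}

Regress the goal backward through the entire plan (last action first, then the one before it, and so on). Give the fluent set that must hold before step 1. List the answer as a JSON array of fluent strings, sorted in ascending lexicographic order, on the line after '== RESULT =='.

Regress step by step:
  through step 2 (pick(b4,rmD,right)): drop {carry(b4,right)}, keep {ball_in(b3,rmD)}, require {ball_in(b4,rmD), free(right), robot_in(rmD)}
    → {ball_in(b3,rmD), ball_in(b4,rmD), free(right), robot_in(rmD)}
  through step 1 (drop(b2,rmD,right)): drop {free(right)}, keep {ball_in(b3,rmD), ball_in(b4,rmD), robot_in(rmD)}, require {carry(b2,right), robot_in(rmD)}
    → {ball_in(b3,rmD), ball_in(b4,rmD), carry(b2,right), robot_in(rmD)}

== RESULT ==
["ball_in(b3,rmD)", "ball_in(b4,rmD)", "carry(b2,right)", "robot_in(rmD)"]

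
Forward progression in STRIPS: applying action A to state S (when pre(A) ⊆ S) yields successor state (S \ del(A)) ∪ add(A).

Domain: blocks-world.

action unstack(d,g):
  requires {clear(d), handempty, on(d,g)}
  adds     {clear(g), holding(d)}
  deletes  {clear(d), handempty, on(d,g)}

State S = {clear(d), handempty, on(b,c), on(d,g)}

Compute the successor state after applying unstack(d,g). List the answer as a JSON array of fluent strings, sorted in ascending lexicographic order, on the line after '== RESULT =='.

Progress:
  pre ⊆ S: {clear(d), handempty, on(d,g)} ⊆ S  — applicable
  S \ del = {on(b,c)}
  ∪ add   = {clear(g), holding(d), on(b,c)}

== RESULT ==
["clear(g)", "holding(d)", "on(b,c)"]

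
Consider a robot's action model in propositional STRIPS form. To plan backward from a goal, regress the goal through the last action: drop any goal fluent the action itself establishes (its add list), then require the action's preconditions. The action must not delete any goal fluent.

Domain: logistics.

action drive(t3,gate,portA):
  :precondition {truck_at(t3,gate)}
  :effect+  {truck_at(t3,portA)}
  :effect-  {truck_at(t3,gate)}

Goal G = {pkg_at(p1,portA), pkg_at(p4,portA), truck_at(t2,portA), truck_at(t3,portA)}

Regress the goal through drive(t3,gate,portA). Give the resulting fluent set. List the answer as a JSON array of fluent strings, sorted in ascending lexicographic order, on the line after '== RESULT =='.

Compute (G \ add) ∪ pre:
  G ∩ del = {}  (empty — regression defined)
  G \ add = {pkg_at(p1,portA), pkg_at(p4,portA), truck_at(t2,portA), truck_at(t3,portA)} \ {truck_at(t3,portA)} = {pkg_at(p1,portA), pkg_at(p4,portA), truck_at(t2,portA)}
  ∪ pre   = {pkg_at(p1,portA), pkg_at(p4,portA), truck_at(t2,portA)} ∪ {truck_at(t3,gate)}
          = {pkg_at(p1,portA), pkg_at(p4,portA), truck_at(t2,portA), truck_at(t3,gate)}

== RESULT ==
["pkg_at(p1,portA)", "pkg_at(p4,portA)", "truck_at(t2,portA)", "truck_at(t3,gate)"]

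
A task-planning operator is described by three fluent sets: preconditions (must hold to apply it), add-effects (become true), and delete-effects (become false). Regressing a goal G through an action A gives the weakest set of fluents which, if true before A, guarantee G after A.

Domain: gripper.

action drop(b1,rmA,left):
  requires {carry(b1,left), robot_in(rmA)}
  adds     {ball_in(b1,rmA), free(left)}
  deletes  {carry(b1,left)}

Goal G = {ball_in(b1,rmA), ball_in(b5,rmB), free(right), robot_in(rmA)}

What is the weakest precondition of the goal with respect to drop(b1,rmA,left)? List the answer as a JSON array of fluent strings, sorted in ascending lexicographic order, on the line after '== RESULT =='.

Compute (G \ add) ∪ pre:
  G ∩ del = {}  (empty — regression defined)
  G \ add = {ball_in(b1,rmA), ball_in(b5,rmB), free(right), robot_in(rmA)} \ {ball_in(b1,rmA), free(left)} = {ball_in(b5,rmB), free(right), robot_in(rmA)}
  ∪ pre   = {ball_in(b5,rmB), free(right), robot_in(rmA)} ∪ {carry(b1,left), robot_in(rmA)}
          = {ball_in(b5,rmB), carry(b1,left), free(right), robot_in(rmA)}

== RESULT ==
["ball_in(b5,rmB)", "carry(b1,left)", "free(right)", "robot_in(rmA)"]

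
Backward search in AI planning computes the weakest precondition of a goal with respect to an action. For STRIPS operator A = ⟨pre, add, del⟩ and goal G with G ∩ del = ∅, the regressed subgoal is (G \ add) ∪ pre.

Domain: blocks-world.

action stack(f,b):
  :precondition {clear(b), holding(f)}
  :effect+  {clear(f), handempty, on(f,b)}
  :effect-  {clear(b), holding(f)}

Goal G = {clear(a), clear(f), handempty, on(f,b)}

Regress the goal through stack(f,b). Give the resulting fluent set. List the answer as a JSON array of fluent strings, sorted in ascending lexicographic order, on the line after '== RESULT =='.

Regress:
  G ∩ del = {}  (empty — regression defined)
  G \ add = {clear(a), clear(f), handempty, on(f,b)} \ {clear(f), handempty, on(f,b)} = {clear(a)}
  ∪ pre   = {clear(a)} ∪ {clear(b), holding(f)}
          = {clear(a), clear(b), holding(f)}

== RESULT ==
["clear(a)", "clear(b)", "holding(f)"]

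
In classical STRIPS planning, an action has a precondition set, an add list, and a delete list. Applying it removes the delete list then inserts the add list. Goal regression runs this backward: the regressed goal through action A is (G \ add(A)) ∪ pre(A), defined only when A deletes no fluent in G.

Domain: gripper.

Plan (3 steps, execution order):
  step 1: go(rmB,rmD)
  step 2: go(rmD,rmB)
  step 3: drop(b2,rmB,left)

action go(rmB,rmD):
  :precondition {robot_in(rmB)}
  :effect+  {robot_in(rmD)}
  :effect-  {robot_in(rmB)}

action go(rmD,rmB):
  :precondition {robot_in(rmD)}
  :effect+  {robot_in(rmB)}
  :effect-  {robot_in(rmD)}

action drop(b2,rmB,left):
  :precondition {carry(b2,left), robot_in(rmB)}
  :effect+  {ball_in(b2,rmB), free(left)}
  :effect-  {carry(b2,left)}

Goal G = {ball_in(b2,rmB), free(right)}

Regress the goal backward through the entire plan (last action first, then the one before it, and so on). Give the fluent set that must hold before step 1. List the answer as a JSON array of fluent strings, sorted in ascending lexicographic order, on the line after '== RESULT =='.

Work backward from the goal:
  through step 3 (drop(b2,rmB,left)): drop {ball_in(b2,rmB)}, keep {free(right)}, require {carry(b2,left), robot_in(rmB)}
    → {carry(b2,left), free(right), robot_in(rmB)}
  through step 2 (go(rmD,rmB)): drop {robot_in(rmB)}, keep {carry(b2,left), free(right)}, require {robot_in(rmD)}
    → {carry(b2,left), free(right), robot_in(rmD)}
  through step 1 (go(rmB,rmD)): drop {robot_in(rmD)}, keep {carry(b2,left), free(right)}, require {robot_in(rmB)}
    → {carry(b2,left), free(right), robot_in(rmB)}

== RESULT ==
["carry(b2,left)", "free(right)", "robot_in(rmB)"]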